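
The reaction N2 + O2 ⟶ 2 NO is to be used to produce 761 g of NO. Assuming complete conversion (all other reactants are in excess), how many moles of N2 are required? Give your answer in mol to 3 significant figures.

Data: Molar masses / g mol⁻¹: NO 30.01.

12.7 mol

n(NO) = 761 / 30.01 = 25.36 mol
n(N2) = (1/2) × 25.36 = 12.68 mol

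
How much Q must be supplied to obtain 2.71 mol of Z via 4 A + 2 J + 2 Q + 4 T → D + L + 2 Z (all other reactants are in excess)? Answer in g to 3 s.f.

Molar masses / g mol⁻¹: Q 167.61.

454 g

n(Z) = 2.710 mol
n(Q) = (2/2) × 2.710 = 2.710 mol
mass = 2.710 × 167.61 = 454.2 g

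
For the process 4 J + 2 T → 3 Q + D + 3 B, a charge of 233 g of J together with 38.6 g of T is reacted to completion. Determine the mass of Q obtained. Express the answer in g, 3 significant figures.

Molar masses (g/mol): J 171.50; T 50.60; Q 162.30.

165 g

n(J) = 233.0 / 171.50 = 1.359 mol
n(T) = 38.60 / 50.60 = 0.7628 mol
n/ν for J = 1.359/4 = 0.3398
n/ν for T = 0.7628/2 = 0.3814
Smallest n/ν is J → limiting reagent.
n(Q) = (3/4) × 1.359 = 1.019 mol
mass = 1.019 × 162.30 = 165.4 g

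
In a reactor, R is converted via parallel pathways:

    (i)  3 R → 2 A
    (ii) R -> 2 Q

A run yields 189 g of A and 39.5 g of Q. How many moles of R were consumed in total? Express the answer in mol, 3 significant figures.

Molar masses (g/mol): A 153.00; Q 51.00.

2.24 mol

n(A) = 189 / 153.00 = 1.235 mol
n(Q) = 39.5 / 51.00 = 0.7745 mol
n(R) via (i) = (3/2)×1.235 = 1.853 mol
n(R) via (ii) = (1/2)×0.7745 = 0.3873 mol
total n(R) = 1.853 + 0.3873 = 2.240 mol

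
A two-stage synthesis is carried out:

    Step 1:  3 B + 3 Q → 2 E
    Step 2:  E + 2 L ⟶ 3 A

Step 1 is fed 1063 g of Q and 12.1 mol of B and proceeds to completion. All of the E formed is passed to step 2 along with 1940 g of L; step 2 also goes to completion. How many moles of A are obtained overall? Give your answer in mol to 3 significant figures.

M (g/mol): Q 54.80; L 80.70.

24.2 mol

Step 1:
n(Q) = 1063 / 54.80 = 19.40 mol
n(B) = 12.10 mol
n/ν for Q = 19.40/3 = 6.467
n/ν for B = 12.10/3 = 4.033
Smallest n/ν is B → limiting reagent.
n(E) produced = (2/3) × 12.10 = 8.067 mol
Step 2:
n(E) available = 8.067 mol
n(L) = 1940 / 80.70 = 24.04 mol
n/ν for E = 8.067/1 = 8.067
n/ν for L = 24.04/2 = 12.02
Smallest n/ν is E → limiting reagent.
n(A) = (3/1) × 8.067 = 24.20 mol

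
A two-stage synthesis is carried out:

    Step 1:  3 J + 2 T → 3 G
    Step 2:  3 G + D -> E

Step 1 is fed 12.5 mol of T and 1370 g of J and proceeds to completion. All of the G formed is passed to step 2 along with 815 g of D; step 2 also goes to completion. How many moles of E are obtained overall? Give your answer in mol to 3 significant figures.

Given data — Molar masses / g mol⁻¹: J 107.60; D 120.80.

4.24 mol

Step 1:
n(T) = 12.50 mol
n(J) = 1370 / 107.60 = 12.73 mol
n/ν → T: 6.250, J: 4.243; J is limiting.
n(G) produced = (3/3) × 12.73 = 12.73 mol
Step 2:
n(G) available = 12.73 mol
n(D) = 815.0 / 120.80 = 6.747 mol
n/ν → G: 4.243, D: 6.747; G is limiting.
n(E) = (1/3) × 12.73 = 4.243 mol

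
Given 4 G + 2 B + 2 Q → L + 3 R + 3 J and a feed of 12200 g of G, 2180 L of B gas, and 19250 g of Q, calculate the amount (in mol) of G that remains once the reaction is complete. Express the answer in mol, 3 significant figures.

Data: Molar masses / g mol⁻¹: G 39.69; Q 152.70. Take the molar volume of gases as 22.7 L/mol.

n(G) = 12200 / 39.69 = 307.4 mol
n(B) = 2180 / 22.7 = 96.04 mol
n(Q) = 19250 / 152.70 = 126.1 mol
n/ν → G: 76.85, B: 48.02, Q: 63.05; B is limiting.
G consumed = (4/2) × 96.04 = 192.1 mol
G remaining = 307.4 − 192.1 = 115.3 mol

115 mol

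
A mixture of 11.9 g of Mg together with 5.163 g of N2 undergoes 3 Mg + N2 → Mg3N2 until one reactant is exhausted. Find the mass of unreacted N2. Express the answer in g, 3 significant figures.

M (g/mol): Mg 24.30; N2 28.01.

n(Mg) = 11.90 / 24.30 = 0.4897 mol
n(N2) = 5.163 / 28.01 = 0.1843 mol
n/ν for Mg = 0.4897/3 = 0.1632
n/ν for N2 = 0.1843/1 = 0.1843
Smallest n/ν is Mg → limiting reagent.
N2 consumed = (1/3) × 0.4897 = 0.1632 mol
N2 remaining = 0.1843 − 0.1632 = 0.02110 mol
mass = 0.02110 × 28.01 = 0.5910 g

0.591 g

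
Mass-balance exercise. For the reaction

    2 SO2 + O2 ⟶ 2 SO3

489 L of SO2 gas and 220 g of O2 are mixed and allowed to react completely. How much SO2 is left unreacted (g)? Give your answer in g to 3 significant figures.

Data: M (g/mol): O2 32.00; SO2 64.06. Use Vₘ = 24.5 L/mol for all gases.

398 g

n(SO2) = 489.0 / 24.5 = 19.96 mol
n(O2) = 220.0 / 32.00 = 6.875 mol
n/ν for SO2 = 19.96/2 = 9.980
n/ν for O2 = 6.875/1 = 6.875
Smallest n/ν is O2 → limiting reagent.
SO2 consumed = (2/1) × 6.875 = 13.75 mol
SO2 remaining = 19.96 − 13.75 = 6.210 mol
mass = 6.210 × 64.06 = 397.8 g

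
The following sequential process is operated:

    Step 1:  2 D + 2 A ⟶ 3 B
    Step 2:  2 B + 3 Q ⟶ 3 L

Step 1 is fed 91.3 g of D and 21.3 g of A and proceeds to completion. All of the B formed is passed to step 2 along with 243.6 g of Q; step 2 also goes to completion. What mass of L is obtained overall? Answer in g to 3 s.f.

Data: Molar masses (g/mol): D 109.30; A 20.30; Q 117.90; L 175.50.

Step 1:
n(D) = 91.30 / 109.30 = 0.8353 mol
n(A) = 21.30 / 20.30 = 1.049 mol
n/ν for D = 0.8353/2 = 0.4177
n/ν for A = 1.049/2 = 0.5245
Smallest n/ν is D → limiting reagent.
n(B) produced = (3/2) × 0.8353 = 1.253 mol
Step 2:
n(B) available = 1.253 mol
n(Q) = 243.6 / 117.90 = 2.066 mol
n/ν for B = 1.253/2 = 0.6265
n/ν for Q = 2.066/3 = 0.6887
Smallest n/ν is B → limiting reagent.
n(L) = (3/2) × 1.253 = 1.880 mol
mass = 1.880 × 175.50 = 329.9 g

330 g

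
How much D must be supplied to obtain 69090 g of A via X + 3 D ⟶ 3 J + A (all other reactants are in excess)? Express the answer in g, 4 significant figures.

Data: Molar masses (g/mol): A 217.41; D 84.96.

81000 g

n(A) = 69090 / 217.41 = 317.8 mol
n(D) = (3/1) × 317.8 = 953.4 mol
mass = 953.4 × 84.96 = 81000 g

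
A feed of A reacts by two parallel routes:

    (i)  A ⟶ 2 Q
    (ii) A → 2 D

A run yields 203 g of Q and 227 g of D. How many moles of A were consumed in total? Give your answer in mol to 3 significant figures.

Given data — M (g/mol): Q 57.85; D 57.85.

3.72 mol

n(Q) = 203 / 57.85 = 3.509 mol
n(D) = 227 / 57.85 = 3.924 mol
n(A) via (i) = (1/2)×3.509 = 1.755 mol
n(A) via (ii) = (1/2)×3.924 = 1.962 mol
total n(A) = 1.755 + 1.962 = 3.717 mol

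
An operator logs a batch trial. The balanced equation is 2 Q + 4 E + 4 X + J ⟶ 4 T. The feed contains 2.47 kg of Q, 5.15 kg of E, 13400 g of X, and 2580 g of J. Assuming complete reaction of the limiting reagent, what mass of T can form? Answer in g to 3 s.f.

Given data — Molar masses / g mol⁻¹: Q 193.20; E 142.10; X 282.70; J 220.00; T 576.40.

n(Q) = 2.470×1000 / 193.20 = 12.78 mol
n(E) = 5.150×1000 / 142.10 = 36.24 mol
n(X) = 13400 / 282.70 = 47.40 mol
n(J) = 2580 / 220.00 = 11.73 mol
n/ν → Q: 6.390, E: 9.060, X: 11.85, J: 11.73; Q is limiting.
n(T) = (4/2) × 12.78 = 25.56 mol
mass = 25.56 × 576.40 = 14730 g

14700 g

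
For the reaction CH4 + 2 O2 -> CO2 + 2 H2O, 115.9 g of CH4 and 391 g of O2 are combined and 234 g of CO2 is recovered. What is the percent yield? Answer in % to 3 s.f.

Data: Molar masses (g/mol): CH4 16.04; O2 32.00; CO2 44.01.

87.0 %

n(CH4) = 115.9 / 16.04 = 7.226 mol
n(O2) = 391.0 / 32.00 = 12.22 mol
n/ν → CH4: 7.226, O2: 6.110; O2 is limiting.
theoretical n(CO2) = (1/2) × 12.22 = 6.110 mol → 268.9 g
% yield = 234 / 268.9 × 100 = 87.02 %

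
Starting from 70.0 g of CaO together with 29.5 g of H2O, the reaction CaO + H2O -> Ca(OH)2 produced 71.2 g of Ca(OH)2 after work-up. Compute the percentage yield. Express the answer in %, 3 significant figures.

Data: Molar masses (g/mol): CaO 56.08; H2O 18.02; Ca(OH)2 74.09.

n(CaO) = 70.00 / 56.08 = 1.248 mol
n(H2O) = 29.50 / 18.02 = 1.637 mol
n/ν → CaO: 1.248, H2O: 1.637; CaO is limiting.
theoretical n(Ca(OH)2) = (1/1) × 1.248 = 1.248 mol → 92.46 g
% yield = 71.2 / 92.46 × 100 = 77.01 %

77.0 %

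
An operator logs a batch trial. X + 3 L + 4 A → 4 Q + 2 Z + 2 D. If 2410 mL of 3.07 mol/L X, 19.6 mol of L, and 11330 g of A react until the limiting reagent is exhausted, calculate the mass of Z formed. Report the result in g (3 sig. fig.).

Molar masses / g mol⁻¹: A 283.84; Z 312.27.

n(X) = 3.07 × 2410/1000 = 7.399 mol
n(L) = 19.60 mol
n(A) = 11330 / 283.84 = 39.92 mol
n/ν for X = 7.399/1 = 7.399
n/ν for L = 19.60/3 = 6.533
n/ν for A = 39.92/4 = 9.980
Smallest n/ν is L → limiting reagent.
n(Z) = (2/3) × 19.60 = 13.07 mol
mass = 13.07 × 312.27 = 4081 g

4080 g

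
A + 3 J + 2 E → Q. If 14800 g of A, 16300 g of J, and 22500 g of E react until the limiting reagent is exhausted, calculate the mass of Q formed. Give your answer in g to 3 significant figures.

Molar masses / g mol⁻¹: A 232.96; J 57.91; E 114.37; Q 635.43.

n(A) = 14800 / 232.96 = 63.53 mol
n(J) = 16300 / 57.91 = 281.5 mol
n(E) = 22500 / 114.37 = 196.7 mol
n/ν for A = 63.53/1 = 63.53
n/ν for J = 281.5/3 = 93.83
n/ν for E = 196.7/2 = 98.35
Smallest n/ν is A → limiting reagent.
n(Q) = (1/1) × 63.53 = 63.53 mol
mass = 63.53 × 635.43 = 40370 g

40400 g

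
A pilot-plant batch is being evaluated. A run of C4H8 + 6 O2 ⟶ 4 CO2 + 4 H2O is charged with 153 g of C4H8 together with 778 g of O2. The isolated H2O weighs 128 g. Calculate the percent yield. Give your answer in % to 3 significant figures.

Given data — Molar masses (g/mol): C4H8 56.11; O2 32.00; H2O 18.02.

65.1 %

n(C4H8) = 153.0 / 56.11 = 2.727 mol
n(O2) = 778.0 / 32.00 = 24.31 mol
n/ν for C4H8 = 2.727/1 = 2.727
n/ν for O2 = 24.31/6 = 4.052
Smallest n/ν is C4H8 → limiting reagent.
theoretical n(H2O) = (4/1) × 2.727 = 10.91 mol → 196.6 g
% yield = 128 / 196.6 × 100 = 65.11 %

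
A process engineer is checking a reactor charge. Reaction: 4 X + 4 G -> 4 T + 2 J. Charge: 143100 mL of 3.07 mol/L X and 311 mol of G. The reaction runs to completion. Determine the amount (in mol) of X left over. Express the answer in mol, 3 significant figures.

128 mol

n(X) = 3.07 × 143100/1000 = 439.3 mol
n(G) = 311.0 mol
n/ν for X = 439.3/4 = 109.8
n/ν for G = 311.0/4 = 77.75
Smallest n/ν is G → limiting reagent.
X consumed = (4/4) × 311.0 = 311.0 mol
X remaining = 439.3 − 311.0 = 128.3 mol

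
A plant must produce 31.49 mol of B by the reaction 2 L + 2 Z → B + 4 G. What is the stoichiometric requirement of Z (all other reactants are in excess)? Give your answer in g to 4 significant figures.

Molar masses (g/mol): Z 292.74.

18440 g

n(B) = 31.49 mol
n(Z) = (2/1) × 31.49 = 62.98 mol
mass = 62.98 × 292.74 = 18440 g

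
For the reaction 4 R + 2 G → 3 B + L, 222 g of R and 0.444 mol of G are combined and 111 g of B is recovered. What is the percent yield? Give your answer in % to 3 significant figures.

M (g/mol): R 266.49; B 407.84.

n(R) = 222.0 / 266.49 = 0.8331 mol
n(G) = 0.4440 mol
n/ν for R = 0.8331/4 = 0.2083
n/ν for G = 0.4440/2 = 0.2220
Smallest n/ν is R → limiting reagent.
theoretical n(B) = (3/4) × 0.8331 = 0.6248 mol → 254.8 g
% yield = 111 / 254.8 × 100 = 43.56 %

43.6 %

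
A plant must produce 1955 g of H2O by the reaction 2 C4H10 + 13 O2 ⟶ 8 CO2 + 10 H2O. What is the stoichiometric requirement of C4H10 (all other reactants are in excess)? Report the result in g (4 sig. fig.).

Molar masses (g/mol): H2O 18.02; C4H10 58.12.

1261 g

n(H2O) = 1955 / 18.02 = 108.5 mol
n(C4H10) = (2/10) × 108.5 = 21.70 mol
mass = 21.70 × 58.12 = 1261 g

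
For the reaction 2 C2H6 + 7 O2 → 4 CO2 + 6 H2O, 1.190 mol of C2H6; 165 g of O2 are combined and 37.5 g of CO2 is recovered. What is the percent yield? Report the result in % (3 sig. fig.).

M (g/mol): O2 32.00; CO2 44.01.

35.8 %

n(C2H6) = 1.190 mol
n(O2) = 165.0 / 32.00 = 5.156 mol
n/ν for C2H6 = 1.190/2 = 0.5950
n/ν for O2 = 5.156/7 = 0.7366
Smallest n/ν is C2H6 → limiting reagent.
theoretical n(CO2) = (4/2) × 1.190 = 2.380 mol → 104.7 g
% yield = 37.5 / 104.7 × 100 = 35.82 %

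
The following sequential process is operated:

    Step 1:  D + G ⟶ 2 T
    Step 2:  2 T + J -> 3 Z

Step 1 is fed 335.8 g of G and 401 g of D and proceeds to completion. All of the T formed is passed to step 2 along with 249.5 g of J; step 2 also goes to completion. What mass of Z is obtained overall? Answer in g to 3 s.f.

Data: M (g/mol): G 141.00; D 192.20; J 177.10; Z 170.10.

Step 1:
n(G) = 335.8 / 141.00 = 2.382 mol
n(D) = 401.0 / 192.20 = 2.086 mol
n/ν for G = 2.382/1 = 2.382
n/ν for D = 2.086/1 = 2.086
Smallest n/ν is D → limiting reagent.
n(T) produced = (2/1) × 2.086 = 4.172 mol
Step 2:
n(T) available = 4.172 mol
n(J) = 249.5 / 177.10 = 1.409 mol
n/ν for T = 4.172/2 = 2.086
n/ν for J = 1.409/1 = 1.409
Smallest n/ν is J → limiting reagent.
n(Z) = (3/1) × 1.409 = 4.227 mol
mass = 4.227 × 170.10 = 719.0 g

719 g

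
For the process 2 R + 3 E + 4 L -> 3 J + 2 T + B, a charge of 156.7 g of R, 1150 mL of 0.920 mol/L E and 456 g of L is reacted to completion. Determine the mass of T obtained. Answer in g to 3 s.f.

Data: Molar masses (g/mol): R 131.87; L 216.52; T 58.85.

n(R) = 156.7 / 131.87 = 1.188 mol
n(E) = 0.920 × 1150/1000 = 1.058 mol
n(L) = 456.0 / 216.52 = 2.106 mol
n/ν for R = 1.188/2 = 0.5940
n/ν for E = 1.058/3 = 0.3527
n/ν for L = 2.106/4 = 0.5265
Smallest n/ν is E → limiting reagent.
n(T) = (2/3) × 1.058 = 0.7053 mol
mass = 0.7053 × 58.85 = 41.51 g

41.5 g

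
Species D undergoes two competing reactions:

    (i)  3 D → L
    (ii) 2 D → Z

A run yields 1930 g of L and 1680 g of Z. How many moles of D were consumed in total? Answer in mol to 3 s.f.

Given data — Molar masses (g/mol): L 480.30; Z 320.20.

22.5 mol

n(L) = 1930 / 480.30 = 4.018 mol
n(Z) = 1680 / 320.20 = 5.247 mol
n(D) via (i) = (3/1)×4.018 = 12.05 mol
n(D) via (ii) = (2/1)×5.247 = 10.49 mol
total n(D) = 12.05 + 10.49 = 22.54 mol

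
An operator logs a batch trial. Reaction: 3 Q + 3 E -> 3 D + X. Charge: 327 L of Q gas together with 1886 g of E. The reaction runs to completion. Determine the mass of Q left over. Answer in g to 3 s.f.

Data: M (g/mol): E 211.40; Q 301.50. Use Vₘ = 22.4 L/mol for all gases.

1710 g

n(Q) = 327.0 / 22.4 = 14.60 mol
n(E) = 1886 / 211.40 = 8.921 mol
n/ν for Q = 14.60/3 = 4.867
n/ν for E = 8.921/3 = 2.974
Smallest n/ν is E → limiting reagent.
Q consumed = (3/3) × 8.921 = 8.921 mol
Q remaining = 14.60 − 8.921 = 5.679 mol
mass = 5.679 × 301.50 = 1712 g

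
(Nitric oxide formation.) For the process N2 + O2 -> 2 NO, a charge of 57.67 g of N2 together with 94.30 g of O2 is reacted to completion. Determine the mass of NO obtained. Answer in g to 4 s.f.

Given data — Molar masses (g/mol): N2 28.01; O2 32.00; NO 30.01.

n(N2) = 57.67 / 28.01 = 2.059 mol
n(O2) = 94.30 / 32.00 = 2.947 mol
n/ν for N2 = 2.059/1 = 2.059
n/ν for O2 = 2.947/1 = 2.947
Smallest n/ν is N2 → limiting reagent.
n(NO) = (2/1) × 2.059 = 4.118 mol
mass = 4.118 × 30.01 = 123.6 g

123.6 g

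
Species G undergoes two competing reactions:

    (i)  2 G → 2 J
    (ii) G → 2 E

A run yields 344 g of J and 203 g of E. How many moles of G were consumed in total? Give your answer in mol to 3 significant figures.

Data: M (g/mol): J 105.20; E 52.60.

n(J) = 344 / 105.20 = 3.270 mol
n(E) = 203 / 52.60 = 3.859 mol
n(G) via (i) = (2/2)×3.270 = 3.270 mol
n(G) via (ii) = (1/2)×3.859 = 1.930 mol
total n(G) = 3.270 + 1.930 = 5.200 mol

5.20 mol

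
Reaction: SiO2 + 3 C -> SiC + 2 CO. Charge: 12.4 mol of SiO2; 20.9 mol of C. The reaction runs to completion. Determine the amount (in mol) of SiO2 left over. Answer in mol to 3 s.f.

n(SiO2) = 12.40 mol
n(C) = 20.90 mol
n/ν for SiO2 = 12.40/1 = 12.40
n/ν for C = 20.90/3 = 6.967
Smallest n/ν is C → limiting reagent.
SiO2 consumed = (1/3) × 20.90 = 6.967 mol
SiO2 remaining = 12.40 − 6.967 = 5.433 mol

5.43 mol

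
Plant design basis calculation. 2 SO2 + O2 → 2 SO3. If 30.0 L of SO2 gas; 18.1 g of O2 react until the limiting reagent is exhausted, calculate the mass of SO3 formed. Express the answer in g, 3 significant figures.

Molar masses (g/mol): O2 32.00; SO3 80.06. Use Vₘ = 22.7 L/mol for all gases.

n(SO2) = 30.00 / 22.7 = 1.322 mol
n(O2) = 18.10 / 32.00 = 0.5656 mol
n/ν for SO2 = 1.322/2 = 0.6610
n/ν for O2 = 0.5656/1 = 0.5656
Smallest n/ν is O2 → limiting reagent.
n(SO3) = (2/1) × 0.5656 = 1.131 mol
mass = 1.131 × 80.06 = 90.55 g

90.6 g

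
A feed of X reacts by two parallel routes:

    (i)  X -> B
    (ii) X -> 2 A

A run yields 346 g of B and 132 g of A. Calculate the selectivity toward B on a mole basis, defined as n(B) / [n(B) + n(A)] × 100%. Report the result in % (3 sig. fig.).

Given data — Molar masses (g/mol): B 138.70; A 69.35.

n(B) = 346 / 138.70 = 2.495 mol
n(A) = 132 / 69.35 = 1.903 mol
selectivity = 2.495/(2.495+1.903) × 100 = 56.73 %

56.7 %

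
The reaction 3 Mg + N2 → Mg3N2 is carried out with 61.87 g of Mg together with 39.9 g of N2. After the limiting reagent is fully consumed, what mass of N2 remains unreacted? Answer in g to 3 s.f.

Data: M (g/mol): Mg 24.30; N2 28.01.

16.1 g

n(Mg) = 61.87 / 24.30 = 2.546 mol
n(N2) = 39.90 / 28.01 = 1.424 mol
n/ν for Mg = 2.546/3 = 0.8487
n/ν for N2 = 1.424/1 = 1.424
Smallest n/ν is Mg → limiting reagent.
N2 consumed = (1/3) × 2.546 = 0.8487 mol
N2 remaining = 1.424 − 0.8487 = 0.5753 mol
mass = 0.5753 × 28.01 = 16.11 g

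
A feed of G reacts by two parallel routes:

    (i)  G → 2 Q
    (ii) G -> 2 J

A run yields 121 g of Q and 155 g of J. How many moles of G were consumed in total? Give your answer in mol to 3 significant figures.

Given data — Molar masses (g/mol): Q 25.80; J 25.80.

5.35 mol

n(Q) = 121 / 25.80 = 4.690 mol
n(J) = 155 / 25.80 = 6.008 mol
n(G) via (i) = (1/2)×4.690 = 2.345 mol
n(G) via (ii) = (1/2)×6.008 = 3.004 mol
total n(G) = 2.345 + 3.004 = 5.349 mol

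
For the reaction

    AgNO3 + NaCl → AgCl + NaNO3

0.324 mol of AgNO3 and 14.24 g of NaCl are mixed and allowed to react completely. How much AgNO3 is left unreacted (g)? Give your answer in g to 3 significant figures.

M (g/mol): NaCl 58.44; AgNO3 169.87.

13.6 g

n(AgNO3) = 0.3240 mol
n(NaCl) = 14.24 / 58.44 = 0.2437 mol
n/ν → AgNO3: 0.3240, NaCl: 0.2437; NaCl is limiting.
AgNO3 consumed = (1/1) × 0.2437 = 0.2437 mol
AgNO3 remaining = 0.3240 − 0.2437 = 0.08030 mol
mass = 0.08030 × 169.87 = 13.64 g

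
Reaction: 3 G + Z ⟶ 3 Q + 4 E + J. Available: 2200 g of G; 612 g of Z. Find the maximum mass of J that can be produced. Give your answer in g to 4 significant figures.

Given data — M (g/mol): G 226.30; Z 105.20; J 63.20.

204.8 g

n(G) = 2200 / 226.30 = 9.722 mol
n(Z) = 612.0 / 105.20 = 5.817 mol
n/ν → G: 3.241, Z: 5.817; G is limiting.
n(J) = (1/3) × 9.722 = 3.241 mol
mass = 3.241 × 63.20 = 204.8 g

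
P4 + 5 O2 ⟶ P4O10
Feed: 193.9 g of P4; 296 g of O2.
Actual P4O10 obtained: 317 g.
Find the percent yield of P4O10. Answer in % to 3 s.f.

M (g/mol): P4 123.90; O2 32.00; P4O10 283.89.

n(P4) = 193.9 / 123.90 = 1.565 mol
n(O2) = 296.0 / 32.00 = 9.250 mol
n/ν → P4: 1.565, O2: 1.850; P4 is limiting.
theoretical n(P4O10) = (1/1) × 1.565 = 1.565 mol → 444.3 g
% yield = 317 / 444.3 × 100 = 71.35 %

71.4 %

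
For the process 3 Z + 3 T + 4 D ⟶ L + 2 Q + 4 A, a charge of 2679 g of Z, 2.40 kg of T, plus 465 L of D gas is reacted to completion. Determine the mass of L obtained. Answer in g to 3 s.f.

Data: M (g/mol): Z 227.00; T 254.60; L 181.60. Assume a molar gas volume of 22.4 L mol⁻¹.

571 g

n(Z) = 2679 / 227.00 = 11.80 mol
n(T) = 2.400×1000 / 254.60 = 9.427 mol
n(D) = 465.0 / 22.4 = 20.76 mol
n/ν → Z: 3.933, T: 3.142, D: 5.190; T is limiting.
n(L) = (1/3) × 9.427 = 3.142 mol
mass = 3.142 × 181.60 = 570.6 g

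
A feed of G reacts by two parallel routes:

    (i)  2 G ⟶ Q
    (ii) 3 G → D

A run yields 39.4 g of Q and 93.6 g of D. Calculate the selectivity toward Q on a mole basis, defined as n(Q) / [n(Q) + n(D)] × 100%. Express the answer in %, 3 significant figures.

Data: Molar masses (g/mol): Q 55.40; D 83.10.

n(Q) = 39.4 / 55.40 = 0.7112 mol
n(D) = 93.6 / 83.10 = 1.126 mol
selectivity = 0.7112/(0.7112+1.126) × 100 = 38.71 %

38.7 %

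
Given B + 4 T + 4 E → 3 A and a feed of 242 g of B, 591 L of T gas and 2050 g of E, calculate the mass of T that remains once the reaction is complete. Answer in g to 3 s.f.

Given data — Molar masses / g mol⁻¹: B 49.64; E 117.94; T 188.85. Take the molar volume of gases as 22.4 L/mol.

n(B) = 242.0 / 49.64 = 4.875 mol
n(T) = 591.0 / 22.4 = 26.38 mol
n(E) = 2050 / 117.94 = 17.38 mol
n/ν → B: 4.875, T: 6.595, E: 4.345; E is limiting.
T consumed = (4/4) × 17.38 = 17.38 mol
T remaining = 26.38 − 17.38 = 9.000 mol
mass = 9.000 × 188.85 = 1700 g

1700 g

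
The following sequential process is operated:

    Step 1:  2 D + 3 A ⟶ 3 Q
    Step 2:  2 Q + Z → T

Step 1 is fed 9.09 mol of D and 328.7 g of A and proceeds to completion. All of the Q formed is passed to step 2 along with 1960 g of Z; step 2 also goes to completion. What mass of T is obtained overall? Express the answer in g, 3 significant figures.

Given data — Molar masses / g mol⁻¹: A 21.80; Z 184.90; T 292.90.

2000 g

Step 1:
n(D) = 9.090 mol
n(A) = 328.7 / 21.80 = 15.08 mol
n/ν for D = 9.090/2 = 4.545
n/ν for A = 15.08/3 = 5.027
Smallest n/ν is D → limiting reagent.
n(Q) produced = (3/2) × 9.090 = 13.64 mol
Step 2:
n(Q) available = 13.64 mol
n(Z) = 1960 / 184.90 = 10.60 mol
n/ν for Q = 13.64/2 = 6.820
n/ν for Z = 10.60/1 = 10.60
Smallest n/ν is Q → limiting reagent.
n(T) = (1/2) × 13.64 = 6.820 mol
mass = 6.820 × 292.90 = 1998 g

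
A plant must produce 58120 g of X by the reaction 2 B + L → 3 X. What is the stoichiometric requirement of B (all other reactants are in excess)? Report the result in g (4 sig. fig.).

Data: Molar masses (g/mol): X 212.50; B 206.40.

37630 g

n(X) = 58120 / 212.50 = 273.5 mol
n(B) = (2/3) × 273.5 = 182.3 mol
mass = 182.3 × 206.40 = 37630 g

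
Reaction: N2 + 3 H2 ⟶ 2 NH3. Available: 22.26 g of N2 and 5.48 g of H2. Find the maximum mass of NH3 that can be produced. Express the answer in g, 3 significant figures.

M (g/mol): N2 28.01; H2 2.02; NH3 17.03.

n(N2) = 22.26 / 28.01 = 0.7947 mol
n(H2) = 5.480 / 2.02 = 2.713 mol
n/ν for N2 = 0.7947/1 = 0.7947
n/ν for H2 = 2.713/3 = 0.9043
Smallest n/ν is N2 → limiting reagent.
n(NH3) = (2/1) × 0.7947 = 1.589 mol
mass = 1.589 × 17.03 = 27.06 g

27.1 g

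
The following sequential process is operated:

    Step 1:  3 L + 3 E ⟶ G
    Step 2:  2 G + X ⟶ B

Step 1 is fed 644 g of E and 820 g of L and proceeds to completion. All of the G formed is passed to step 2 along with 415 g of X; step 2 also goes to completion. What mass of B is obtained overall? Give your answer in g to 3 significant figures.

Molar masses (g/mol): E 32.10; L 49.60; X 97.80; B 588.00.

Step 1:
n(E) = 644.0 / 32.10 = 20.06 mol
n(L) = 820.0 / 49.60 = 16.53 mol
n/ν for E = 20.06/3 = 6.687
n/ν for L = 16.53/3 = 5.510
Smallest n/ν is L → limiting reagent.
n(G) produced = (1/3) × 16.53 = 5.510 mol
Step 2:
n(G) available = 5.510 mol
n(X) = 415.0 / 97.80 = 4.243 mol
n/ν for G = 5.510/2 = 2.755
n/ν for X = 4.243/1 = 4.243
Smallest n/ν is G → limiting reagent.
n(B) = (1/2) × 5.510 = 2.755 mol
mass = 2.755 × 588.00 = 1620 g

1620 g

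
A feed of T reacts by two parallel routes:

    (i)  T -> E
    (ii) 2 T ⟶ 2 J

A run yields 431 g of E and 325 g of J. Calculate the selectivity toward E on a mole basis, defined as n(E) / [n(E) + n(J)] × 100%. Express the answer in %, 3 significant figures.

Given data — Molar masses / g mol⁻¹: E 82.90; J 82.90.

n(E) = 431 / 82.90 = 5.199 mol
n(J) = 325 / 82.90 = 3.920 mol
selectivity = 5.199/(5.199+3.920) × 100 = 57.01 %

57.0 %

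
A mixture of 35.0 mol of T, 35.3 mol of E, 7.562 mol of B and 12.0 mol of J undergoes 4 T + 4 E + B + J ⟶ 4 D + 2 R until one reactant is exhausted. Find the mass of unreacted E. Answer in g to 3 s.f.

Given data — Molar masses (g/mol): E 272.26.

n(T) = 35.00 mol
n(E) = 35.30 mol
n(B) = 7.562 mol
n(J) = 12.00 mol
n/ν for T = 35.00/4 = 8.750
n/ν for E = 35.30/4 = 8.825
n/ν for B = 7.562/1 = 7.562
n/ν for J = 12.00/1 = 12.00
Smallest n/ν is B → limiting reagent.
E consumed = (4/1) × 7.562 = 30.25 mol
E remaining = 35.30 − 30.25 = 5.050 mol
mass = 5.050 × 272.26 = 1375 g

1380 g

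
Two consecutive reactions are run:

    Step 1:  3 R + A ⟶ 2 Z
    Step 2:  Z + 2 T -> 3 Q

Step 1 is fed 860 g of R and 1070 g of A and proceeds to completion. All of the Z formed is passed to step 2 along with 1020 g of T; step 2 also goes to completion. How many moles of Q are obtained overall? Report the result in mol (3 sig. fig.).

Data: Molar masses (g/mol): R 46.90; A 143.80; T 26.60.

Step 1:
n(R) = 860.0 / 46.90 = 18.34 mol
n(A) = 1070 / 143.80 = 7.441 mol
n/ν for R = 18.34/3 = 6.113
n/ν for A = 7.441/1 = 7.441
Smallest n/ν is R → limiting reagent.
n(Z) produced = (2/3) × 18.34 = 12.23 mol
Step 2:
n(Z) available = 12.23 mol
n(T) = 1020 / 26.60 = 38.35 mol
n/ν for Z = 12.23/1 = 12.23
n/ν for T = 38.35/2 = 19.18
Smallest n/ν is Z → limiting reagent.
n(Q) = (3/1) × 12.23 = 36.69 mol

36.7 mol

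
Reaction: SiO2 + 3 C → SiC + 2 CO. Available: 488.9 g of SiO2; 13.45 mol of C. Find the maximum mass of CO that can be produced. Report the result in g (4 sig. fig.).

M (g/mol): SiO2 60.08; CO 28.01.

251.2 g

n(SiO2) = 488.9 / 60.08 = 8.137 mol
n(C) = 13.45 mol
n/ν for SiO2 = 8.137/1 = 8.137
n/ν for C = 13.45/3 = 4.483
Smallest n/ν is C → limiting reagent.
n(CO) = (2/3) × 13.45 = 8.967 mol
mass = 8.967 × 28.01 = 251.2 g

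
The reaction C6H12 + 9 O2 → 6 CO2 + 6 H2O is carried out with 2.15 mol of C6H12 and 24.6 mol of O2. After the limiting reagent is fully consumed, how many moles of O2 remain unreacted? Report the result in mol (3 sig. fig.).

5.25 mol

n(C6H12) = 2.150 mol
n(O2) = 24.60 mol
n/ν for C6H12 = 2.150/1 = 2.150
n/ν for O2 = 24.60/9 = 2.733
Smallest n/ν is C6H12 → limiting reagent.
O2 consumed = (9/1) × 2.150 = 19.35 mol
O2 remaining = 24.60 − 19.35 = 5.250 mol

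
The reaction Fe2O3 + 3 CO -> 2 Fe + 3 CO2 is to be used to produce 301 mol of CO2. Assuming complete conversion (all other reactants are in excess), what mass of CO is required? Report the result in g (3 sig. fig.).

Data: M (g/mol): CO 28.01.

8430 g

n(CO2) = 301.0 mol
n(CO) = (3/3) × 301.0 = 301.0 mol
mass = 301.0 × 28.01 = 8431 g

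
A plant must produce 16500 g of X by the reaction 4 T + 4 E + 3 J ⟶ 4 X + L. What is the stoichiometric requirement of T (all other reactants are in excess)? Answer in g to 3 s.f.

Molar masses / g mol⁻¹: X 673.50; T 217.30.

5320 g

n(X) = 16500 / 673.50 = 24.50 mol
n(T) = (4/4) × 24.50 = 24.50 mol
mass = 24.50 × 217.30 = 5324 g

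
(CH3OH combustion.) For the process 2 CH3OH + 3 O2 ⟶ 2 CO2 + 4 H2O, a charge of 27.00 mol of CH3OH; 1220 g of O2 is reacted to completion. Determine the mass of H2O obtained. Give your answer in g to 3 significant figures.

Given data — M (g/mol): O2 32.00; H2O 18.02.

n(CH3OH) = 27.00 mol
n(O2) = 1220 / 32.00 = 38.13 mol
n/ν for CH3OH = 27.00/2 = 13.50
n/ν for O2 = 38.13/3 = 12.71
Smallest n/ν is O2 → limiting reagent.
n(H2O) = (4/3) × 38.13 = 50.84 mol
mass = 50.84 × 18.02 = 916.1 g

916 g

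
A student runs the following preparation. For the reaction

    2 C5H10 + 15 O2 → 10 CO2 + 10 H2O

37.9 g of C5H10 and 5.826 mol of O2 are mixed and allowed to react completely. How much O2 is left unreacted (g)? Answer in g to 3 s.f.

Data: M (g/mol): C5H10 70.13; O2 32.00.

n(C5H10) = 37.90 / 70.13 = 0.5404 mol
n(O2) = 5.826 mol
n/ν for C5H10 = 0.5404/2 = 0.2702
n/ν for O2 = 5.826/15 = 0.3884
Smallest n/ν is C5H10 → limiting reagent.
O2 consumed = (15/2) × 0.5404 = 4.053 mol
O2 remaining = 5.826 − 4.053 = 1.773 mol
mass = 1.773 × 32.00 = 56.74 g

56.7 g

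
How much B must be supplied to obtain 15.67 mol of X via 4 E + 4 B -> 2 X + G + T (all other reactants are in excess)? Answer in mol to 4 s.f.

n(X) = 15.67 mol
n(B) = (4/2) × 15.67 = 31.34 mol

31.34 mol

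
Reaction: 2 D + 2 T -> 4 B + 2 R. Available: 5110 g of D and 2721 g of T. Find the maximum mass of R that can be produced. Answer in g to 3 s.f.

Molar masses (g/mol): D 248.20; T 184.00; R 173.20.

n(D) = 5110 / 248.20 = 20.59 mol
n(T) = 2721 / 184.00 = 14.79 mol
n/ν for D = 20.59/2 = 10.30
n/ν for T = 14.79/2 = 7.395
Smallest n/ν is T → limiting reagent.
n(R) = (2/2) × 14.79 = 14.79 mol
mass = 14.79 × 173.20 = 2562 g

2560 g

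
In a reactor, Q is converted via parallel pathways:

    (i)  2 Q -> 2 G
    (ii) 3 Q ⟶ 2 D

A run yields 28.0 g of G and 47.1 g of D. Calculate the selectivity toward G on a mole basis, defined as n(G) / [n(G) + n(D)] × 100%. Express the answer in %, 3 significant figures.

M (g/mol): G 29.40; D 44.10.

47.1 %

n(G) = 28.0 / 29.40 = 0.9524 mol
n(D) = 47.1 / 44.10 = 1.068 mol
selectivity = 0.9524/(0.9524+1.068) × 100 = 47.14 %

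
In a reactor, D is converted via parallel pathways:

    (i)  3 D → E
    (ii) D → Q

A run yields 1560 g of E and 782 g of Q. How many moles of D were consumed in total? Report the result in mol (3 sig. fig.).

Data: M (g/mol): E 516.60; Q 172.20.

13.6 mol

n(E) = 1560 / 516.60 = 3.020 mol
n(Q) = 782 / 172.20 = 4.541 mol
n(D) via (i) = (3/1)×3.020 = 9.060 mol
n(D) via (ii) = (1/1)×4.541 = 4.541 mol
total n(D) = 9.060 + 4.541 = 13.60 mol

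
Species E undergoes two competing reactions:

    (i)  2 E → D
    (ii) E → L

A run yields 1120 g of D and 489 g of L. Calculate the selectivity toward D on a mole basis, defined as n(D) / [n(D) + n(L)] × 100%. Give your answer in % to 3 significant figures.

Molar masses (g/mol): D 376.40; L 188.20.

53.4 %

n(D) = 1120 / 376.40 = 2.976 mol
n(L) = 489 / 188.20 = 2.598 mol
selectivity = 2.976/(2.976+2.598) × 100 = 53.39 %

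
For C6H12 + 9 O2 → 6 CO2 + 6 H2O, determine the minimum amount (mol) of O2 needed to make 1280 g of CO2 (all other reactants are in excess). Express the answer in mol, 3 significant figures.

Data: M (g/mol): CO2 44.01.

n(CO2) = 1280 / 44.01 = 29.08 mol
n(O2) = (9/6) × 29.08 = 43.62 mol

43.6 mol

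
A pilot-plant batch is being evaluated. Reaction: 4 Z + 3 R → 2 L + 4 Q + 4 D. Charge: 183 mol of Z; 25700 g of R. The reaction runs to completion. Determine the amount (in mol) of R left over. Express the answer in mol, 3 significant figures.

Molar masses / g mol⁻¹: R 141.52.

44.3 mol

n(Z) = 183.0 mol
n(R) = 25700 / 141.52 = 181.6 mol
n/ν for Z = 183.0/4 = 45.75
n/ν for R = 181.6/3 = 60.53
Smallest n/ν is Z → limiting reagent.
R consumed = (3/4) × 183.0 = 137.3 mol
R remaining = 181.6 − 137.3 = 44.30 mol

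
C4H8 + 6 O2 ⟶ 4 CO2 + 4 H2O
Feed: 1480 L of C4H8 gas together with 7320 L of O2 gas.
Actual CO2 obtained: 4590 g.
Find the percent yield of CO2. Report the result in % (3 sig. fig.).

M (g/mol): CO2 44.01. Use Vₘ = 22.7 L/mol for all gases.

n(C4H8) = 1480 / 22.7 = 65.20 mol
n(O2) = 7320 / 22.7 = 322.5 mol
n/ν for C4H8 = 65.20/1 = 65.20
n/ν for O2 = 322.5/6 = 53.75
Smallest n/ν is O2 → limiting reagent.
theoretical n(CO2) = (4/6) × 322.5 = 215.0 mol → 9462 g
% yield = 4590 / 9462 × 100 = 48.51 %

48.5 %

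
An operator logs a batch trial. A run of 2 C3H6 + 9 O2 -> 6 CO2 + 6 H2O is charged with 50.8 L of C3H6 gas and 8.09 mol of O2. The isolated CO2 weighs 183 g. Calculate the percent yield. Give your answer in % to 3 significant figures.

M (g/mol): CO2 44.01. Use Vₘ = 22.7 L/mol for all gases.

n(C3H6) = 50.80 / 22.7 = 2.238 mol
n(O2) = 8.090 mol
n/ν for C3H6 = 2.238/2 = 1.119
n/ν for O2 = 8.090/9 = 0.8989
Smallest n/ν is O2 → limiting reagent.
theoretical n(CO2) = (6/9) × 8.090 = 5.393 mol → 237.3 g
% yield = 183 / 237.3 × 100 = 77.12 %

77.1 %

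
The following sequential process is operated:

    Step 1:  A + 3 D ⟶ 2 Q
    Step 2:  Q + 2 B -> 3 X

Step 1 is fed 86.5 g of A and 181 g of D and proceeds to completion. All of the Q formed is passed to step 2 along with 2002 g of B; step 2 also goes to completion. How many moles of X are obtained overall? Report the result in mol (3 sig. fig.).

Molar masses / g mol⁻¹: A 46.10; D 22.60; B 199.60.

Step 1:
n(A) = 86.50 / 46.10 = 1.876 mol
n(D) = 181.0 / 22.60 = 8.009 mol
n/ν for A = 1.876/1 = 1.876
n/ν for D = 8.009/3 = 2.670
Smallest n/ν is A → limiting reagent.
n(Q) produced = (2/1) × 1.876 = 3.752 mol
Step 2:
n(Q) available = 3.752 mol
n(B) = 2002 / 199.60 = 10.03 mol
n/ν for Q = 3.752/1 = 3.752
n/ν for B = 10.03/2 = 5.015
Smallest n/ν is Q → limiting reagent.
n(X) = (3/1) × 3.752 = 11.26 mol

11.3 mol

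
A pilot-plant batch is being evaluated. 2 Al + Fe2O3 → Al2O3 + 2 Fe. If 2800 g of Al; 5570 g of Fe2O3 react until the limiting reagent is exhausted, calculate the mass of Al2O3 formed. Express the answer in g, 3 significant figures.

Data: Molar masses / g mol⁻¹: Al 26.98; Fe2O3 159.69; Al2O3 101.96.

3560 g

n(Al) = 2800 / 26.98 = 103.8 mol
n(Fe2O3) = 5570 / 159.69 = 34.88 mol
n/ν for Al = 103.8/2 = 51.90
n/ν for Fe2O3 = 34.88/1 = 34.88
Smallest n/ν is Fe2O3 → limiting reagent.
n(Al2O3) = (1/1) × 34.88 = 34.88 mol
mass = 34.88 × 101.96 = 3556 g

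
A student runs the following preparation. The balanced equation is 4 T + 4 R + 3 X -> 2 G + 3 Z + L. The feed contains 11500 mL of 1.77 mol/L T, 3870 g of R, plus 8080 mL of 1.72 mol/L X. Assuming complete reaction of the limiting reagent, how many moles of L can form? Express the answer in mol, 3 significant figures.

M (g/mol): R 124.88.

4.63 mol

n(T) = 1.77 × 11500/1000 = 20.36 mol
n(R) = 3870 / 124.88 = 30.99 mol
n(X) = 1.72 × 8080/1000 = 13.90 mol
n/ν for T = 20.36/4 = 5.090
n/ν for R = 30.99/4 = 7.748
n/ν for X = 13.90/3 = 4.633
Smallest n/ν is X → limiting reagent.
n(L) = (1/3) × 13.90 = 4.633 mol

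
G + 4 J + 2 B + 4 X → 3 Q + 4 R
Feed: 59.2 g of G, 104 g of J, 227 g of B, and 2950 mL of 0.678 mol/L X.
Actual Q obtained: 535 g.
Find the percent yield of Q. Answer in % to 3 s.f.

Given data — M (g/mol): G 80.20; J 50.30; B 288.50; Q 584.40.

77.6 %

n(G) = 59.20 / 80.20 = 0.7382 mol
n(J) = 104.0 / 50.30 = 2.068 mol
n(B) = 227.0 / 288.50 = 0.7868 mol
n(X) = 0.678 × 2950/1000 = 2.000 mol
n/ν → G: 0.7382, J: 0.5170, B: 0.3934, X: 0.5000; B is limiting.
theoretical n(Q) = (3/2) × 0.7868 = 1.180 mol → 689.6 g
% yield = 535 / 689.6 × 100 = 77.58 %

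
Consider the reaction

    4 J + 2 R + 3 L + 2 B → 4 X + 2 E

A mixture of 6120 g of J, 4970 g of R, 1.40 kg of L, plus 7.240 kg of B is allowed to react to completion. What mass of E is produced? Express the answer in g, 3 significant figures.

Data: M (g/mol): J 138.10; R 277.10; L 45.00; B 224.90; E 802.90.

n(J) = 6120 / 138.10 = 44.32 mol
n(R) = 4970 / 277.10 = 17.94 mol
n(L) = 1.400×1000 / 45.00 = 31.11 mol
n(B) = 7.240×1000 / 224.90 = 32.19 mol
n/ν for J = 44.32/4 = 11.08
n/ν for R = 17.94/2 = 8.970
n/ν for L = 31.11/3 = 10.37
n/ν for B = 32.19/2 = 16.10
Smallest n/ν is R → limiting reagent.
n(E) = (2/2) × 17.94 = 17.94 mol
mass = 17.94 × 802.90 = 14400 g

14400 g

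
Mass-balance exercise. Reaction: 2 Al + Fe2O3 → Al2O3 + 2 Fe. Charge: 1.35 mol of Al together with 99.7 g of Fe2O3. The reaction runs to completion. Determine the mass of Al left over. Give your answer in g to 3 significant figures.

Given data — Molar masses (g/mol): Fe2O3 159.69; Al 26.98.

2.73 g

n(Al) = 1.350 mol
n(Fe2O3) = 99.70 / 159.69 = 0.6243 mol
n/ν for Al = 1.350/2 = 0.6750
n/ν for Fe2O3 = 0.6243/1 = 0.6243
Smallest n/ν is Fe2O3 → limiting reagent.
Al consumed = (2/1) × 0.6243 = 1.249 mol
Al remaining = 1.350 − 1.249 = 0.1010 mol
mass = 0.1010 × 26.98 = 2.725 g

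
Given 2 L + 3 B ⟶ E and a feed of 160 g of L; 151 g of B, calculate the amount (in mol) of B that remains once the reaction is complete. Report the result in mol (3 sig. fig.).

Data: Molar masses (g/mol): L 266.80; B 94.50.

n(L) = 160.0 / 266.80 = 0.5997 mol
n(B) = 151.0 / 94.50 = 1.598 mol
n/ν → L: 0.2999, B: 0.5327; L is limiting.
B consumed = (3/2) × 0.5997 = 0.8996 mol
B remaining = 1.598 − 0.8996 = 0.6984 mol

0.698 mol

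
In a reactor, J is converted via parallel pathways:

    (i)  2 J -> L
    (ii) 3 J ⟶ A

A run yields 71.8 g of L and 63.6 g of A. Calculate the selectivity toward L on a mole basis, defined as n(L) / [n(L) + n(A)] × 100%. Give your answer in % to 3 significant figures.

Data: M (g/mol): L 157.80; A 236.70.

n(L) = 71.8 / 157.80 = 0.4550 mol
n(A) = 63.6 / 236.70 = 0.2687 mol
selectivity = 0.4550/(0.4550+0.2687) × 100 = 62.87 %

62.9 %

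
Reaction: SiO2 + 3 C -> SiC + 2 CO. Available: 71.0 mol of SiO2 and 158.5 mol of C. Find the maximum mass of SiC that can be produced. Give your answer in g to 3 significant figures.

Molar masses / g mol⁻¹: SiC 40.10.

2120 g

n(SiO2) = 71.00 mol
n(C) = 158.5 mol
n/ν for SiO2 = 71.00/1 = 71.00
n/ν for C = 158.5/3 = 52.83
Smallest n/ν is C → limiting reagent.
n(SiC) = (1/3) × 158.5 = 52.83 mol
mass = 52.83 × 40.10 = 2118 g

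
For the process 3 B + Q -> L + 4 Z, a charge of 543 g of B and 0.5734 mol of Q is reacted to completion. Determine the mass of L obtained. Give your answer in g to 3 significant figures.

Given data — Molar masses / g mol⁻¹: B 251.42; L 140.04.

80.3 g

n(B) = 543.0 / 251.42 = 2.160 mol
n(Q) = 0.5734 mol
n/ν → B: 0.7200, Q: 0.5734; Q is limiting.
n(L) = (1/1) × 0.5734 = 0.5734 mol
mass = 0.5734 × 140.04 = 80.30 g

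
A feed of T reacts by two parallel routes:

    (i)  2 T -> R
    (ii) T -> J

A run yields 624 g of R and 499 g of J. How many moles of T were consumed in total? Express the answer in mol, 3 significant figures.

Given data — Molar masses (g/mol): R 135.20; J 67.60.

n(R) = 624 / 135.20 = 4.615 mol
n(J) = 499 / 67.60 = 7.382 mol
n(T) via (i) = (2/1)×4.615 = 9.230 mol
n(T) via (ii) = (1/1)×7.382 = 7.382 mol
total n(T) = 9.230 + 7.382 = 16.61 mol

16.6 mol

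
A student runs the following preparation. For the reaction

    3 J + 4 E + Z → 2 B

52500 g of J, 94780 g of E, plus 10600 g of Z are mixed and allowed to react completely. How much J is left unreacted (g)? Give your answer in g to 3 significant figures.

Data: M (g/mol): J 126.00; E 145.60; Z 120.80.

19300 g

n(J) = 52500 / 126.00 = 416.7 mol
n(E) = 94780 / 145.60 = 651.0 mol
n(Z) = 10600 / 120.80 = 87.75 mol
n/ν for J = 416.7/3 = 138.9
n/ν for E = 651.0/4 = 162.8
n/ν for Z = 87.75/1 = 87.75
Smallest n/ν is Z → limiting reagent.
J consumed = (3/1) × 87.75 = 263.3 mol
J remaining = 416.7 − 263.3 = 153.4 mol
mass = 153.4 × 126.00 = 19330 g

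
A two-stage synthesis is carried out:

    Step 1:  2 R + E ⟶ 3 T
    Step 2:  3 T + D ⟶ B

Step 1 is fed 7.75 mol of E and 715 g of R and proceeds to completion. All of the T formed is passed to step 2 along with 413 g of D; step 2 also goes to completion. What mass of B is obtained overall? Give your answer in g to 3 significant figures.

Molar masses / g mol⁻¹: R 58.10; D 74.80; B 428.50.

Step 1:
n(E) = 7.750 mol
n(R) = 715.0 / 58.10 = 12.31 mol
n/ν → E: 7.750, R: 6.155; R is limiting.
n(T) produced = (3/2) × 12.31 = 18.47 mol
Step 2:
n(T) available = 18.47 mol
n(D) = 413.0 / 74.80 = 5.521 mol
n/ν → T: 6.157, D: 5.521; D is limiting.
n(B) = (1/1) × 5.521 = 5.521 mol
mass = 5.521 × 428.50 = 2366 g

2370 g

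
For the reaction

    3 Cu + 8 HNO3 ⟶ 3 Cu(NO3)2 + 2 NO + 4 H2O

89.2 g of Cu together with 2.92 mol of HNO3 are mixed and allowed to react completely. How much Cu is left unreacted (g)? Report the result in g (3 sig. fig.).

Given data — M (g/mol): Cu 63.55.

19.6 g

n(Cu) = 89.20 / 63.55 = 1.404 mol
n(HNO3) = 2.920 mol
n/ν → Cu: 0.4680, HNO3: 0.3650; HNO3 is limiting.
Cu consumed = (3/8) × 2.920 = 1.095 mol
Cu remaining = 1.404 − 1.095 = 0.3090 mol
mass = 0.3090 × 63.55 = 19.64 g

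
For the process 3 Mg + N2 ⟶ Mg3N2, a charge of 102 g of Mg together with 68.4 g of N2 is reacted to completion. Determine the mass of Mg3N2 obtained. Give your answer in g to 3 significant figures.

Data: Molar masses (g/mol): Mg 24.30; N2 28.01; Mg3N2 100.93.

n(Mg) = 102.0 / 24.30 = 4.198 mol
n(N2) = 68.40 / 28.01 = 2.442 mol
n/ν for Mg = 4.198/3 = 1.399
n/ν for N2 = 2.442/1 = 2.442
Smallest n/ν is Mg → limiting reagent.
n(Mg3N2) = (1/3) × 4.198 = 1.399 mol
mass = 1.399 × 100.93 = 141.2 g

141 g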